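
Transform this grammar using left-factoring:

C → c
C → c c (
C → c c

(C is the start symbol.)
C → c C'
C' → ε
C' → c C''
C'' → (
C'' → ε

Left-factoring transforms A → αβ₁ | αβ₂ into A → αA' and A' → β₁ | β₂
(α is the longest common prefix among the alternatives). Repeat until
no nonterminal has two alternatives with a common prefix.

Round 1: C has alternatives sharing prefix 'c'. Introduce C': C → c C'
  Add: C' → ε
  Add: C' → c (
  Add: C' → c

Round 2: C' has alternatives sharing prefix 'c'. Introduce C'': C' → c C''
  Add: C'' → (
  Add: C'' → ε

No remaining common prefixes — done.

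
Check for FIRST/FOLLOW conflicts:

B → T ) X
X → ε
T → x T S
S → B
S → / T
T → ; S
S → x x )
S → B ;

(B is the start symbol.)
No FIRST/FOLLOW conflicts.

Nullable non-terminals: X.
X has a nullable alternative but only one production, so nothing to check.

B, S, T have no nullable alternative, so no FIRST/FOLLOW check is needed there.

No FIRST/FOLLOW conflicts found.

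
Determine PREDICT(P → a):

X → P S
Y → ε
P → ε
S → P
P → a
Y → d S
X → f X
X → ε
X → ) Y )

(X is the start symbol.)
{ 'a' }

PREDICT(P → a) = (FIRST(RHS) \ {ε}) ∪ (FOLLOW(P) if ε ∈ FIRST(RHS), i.e. RHS ⇒* ε)
FIRST(a) = { 'a' }
ε ∉ FIRST(a), so FOLLOW(P) is not added.
PREDICT(P → a) = { 'a' }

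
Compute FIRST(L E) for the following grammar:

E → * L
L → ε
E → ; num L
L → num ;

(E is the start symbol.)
{ '*', ';', 'num' }

FIRST sets of the non-terminals involved (from the grammar, by fixed-point iteration):
  FIRST(L) = { 'num', ε }
  FIRST(E) = { '*', ';' }

To compute FIRST(L E), process the symbols left to right:
Symbol L is a non-terminal. Add FIRST(L) \ {ε} = { 'num' }
L is nullable (ε ∈ FIRST(L)), continue to the next symbol.
Symbol E is a non-terminal. Add FIRST(E) \ {ε} = { '*', ';' }
E is not nullable (ε ∉ FIRST(E)), so stop here.
FIRST(L E) = { '*', ';', 'num' }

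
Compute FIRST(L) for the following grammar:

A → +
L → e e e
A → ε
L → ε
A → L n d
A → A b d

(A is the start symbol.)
To compute FIRST(L), examine every production with L on the left-hand side, reading each right-hand side left to right until a non-nullable symbol is reached.

From L → e e e:
  - e is a terminal: add 'e' and stop
From L → ε:
  - ε-production, so ε ∈ FIRST(L)

Collecting: FIRST(L) = { 'e', ε }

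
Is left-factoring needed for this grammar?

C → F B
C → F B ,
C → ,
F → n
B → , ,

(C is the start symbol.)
Yes, C has productions with common prefix 'F B'

Left-factoring is needed when two productions for the same non-terminal
share a common prefix on the right-hand side.

Productions for C:
  C → F B
  C → F B ,
  C → ,

Found common prefix 'F B' in productions for C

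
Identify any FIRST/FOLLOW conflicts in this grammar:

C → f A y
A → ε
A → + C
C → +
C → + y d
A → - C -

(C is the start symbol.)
No FIRST/FOLLOW conflicts.

A FIRST/FOLLOW conflict occurs when a non-terminal N has a nullable alternative N → β (β ⇒* ε) and another alternative N → α with FIRST(α) ∩ FOLLOW(N) ≠ ∅: on such a lookahead the parser cannot decide between expanding α and letting N vanish via β.

Nullable non-terminals: A.

A: nullable alternative(s) A → ε; FOLLOW(A) = { 'y' }
  A → ε: FIRST \ {ε} = { } — this is the only nullable alternative, skip
  A → + C: FIRST \ {ε} = { '+' } — disjoint from FOLLOW(A)
  A → - C -: FIRST \ {ε} = { '-' } — disjoint from FOLLOW(A)

C has no nullable alternative, so no FIRST/FOLLOW check is needed there.

No FIRST/FOLLOW conflicts found.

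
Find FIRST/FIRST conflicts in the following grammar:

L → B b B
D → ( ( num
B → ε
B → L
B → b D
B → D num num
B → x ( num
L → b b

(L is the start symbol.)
FIRST sets of the non-terminals at (or reachable through a nullable prefix from) the front of some alternative:
  FIRST(B) = { '(', 'b', 'x', ε }
  FIRST(L) = { '(', 'b', 'x' }
  FIRST(D) = { '(' }

Productions for L:
  L → B b B: FIRST = { '(', 'b', 'x' }
  L → b b: FIRST = { 'b' }
Productions for B:
  B → ε: FIRST = { ε }
  B → L: FIRST = { '(', 'b', 'x' }
  B → b D: FIRST = { 'b' }
  B → D num num: FIRST = { '(' }
  B → x ( num: FIRST = { 'x' }
D has only one production, so no FIRST/FIRST conflict is possible there.

Conflict for L: L → B b B and L → b b
  Overlap: { 'b' }
Conflict for B: B → L and B → b D
  Overlap: { 'b' }
Conflict for B: B → L and B → D num num
  Overlap: { '(' }
Conflict for B: B → L and B → x ( num
  Overlap: { 'x' }

Answer: Yes. L → B b B / L → b b on { 'b' }; B → L / B → b D on { 'b' }; B → L / B → D num num on { '(' }; B → L / B → x '(' num on { 'x' }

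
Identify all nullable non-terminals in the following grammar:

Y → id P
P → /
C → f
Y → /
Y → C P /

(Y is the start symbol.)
None

There are no ε-productions, so no non-terminal can derive ε.
No non-terminals are nullable.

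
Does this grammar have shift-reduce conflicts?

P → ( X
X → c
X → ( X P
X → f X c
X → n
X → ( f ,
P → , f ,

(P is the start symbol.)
Augment with P' → P and build the canonical LR(0) collection (I0 = CLOSURE({[P' → . P]}), then GOTO on every symbol after a dot until no new states appear). It has 17 states:
  I0: { [P → . ( X], [P → . , f ,], [P' → . P] }  — shift
  I1: { [P → ( . X], [X → . ( X P], [X → . ( f ,], [X → . c], [X → . f X c], [X → . n] }  — shift
  I2: { [P → , . f ,] }  — shift
  I3: { [P' → P .] }  — accept
  I4: { [P → , f . ,] }  — shift
  I5: { [P → , f , .] }  — reduce
  I6: { [X → ( . X P], [X → ( . f ,], [X → . ( X P], [X → . ( f ,], [X → . c], [X → . f X c], [X → . n] }  — shift
  I7: { [P → ( X .] }  — reduce
  I8: { [X → c .] }  — reduce
  I9: { [X → . ( X P], [X → . ( f ,], [X → . c], [X → . f X c], [X → . n], [X → f . X c] }  — shift
  I10: { [X → n .] }  — reduce
  I11: { [X → f X . c] }  — shift
  I12: { [X → f X c .] }  — reduce
  I13: { [P → . ( X], [P → . , f ,], [X → ( X . P] }  — shift
  I14: { [X → ( f . ,], [X → . ( X P], [X → . ( f ,], [X → . c], [X → . f X c], [X → . n], [X → f . X c] }  — shift
  I15: { [X → ( f , .] }  — reduce
  I16: { [X → ( X P .] }  — reduce

No state contains both a complete item and a shift item.

Answer: No shift-reduce conflicts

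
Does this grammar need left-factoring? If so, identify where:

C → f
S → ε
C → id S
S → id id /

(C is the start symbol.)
No, left-factoring is not needed

Left-factoring is needed when two productions for the same non-terminal
share a common prefix on the right-hand side.

Productions for C:
  C → f
  C → id S
Productions for S:
  S → ε
  S → id id /

No common prefixes found.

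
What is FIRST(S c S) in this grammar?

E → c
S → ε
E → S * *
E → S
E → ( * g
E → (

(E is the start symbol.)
FIRST sets of the non-terminals involved (from the grammar, by fixed-point iteration):
  FIRST(S) = { ε }

To compute FIRST(S c S), process the symbols left to right:
Symbol S is a non-terminal. Add FIRST(S) \ {ε} = { }
S is nullable (ε ∈ FIRST(S)), continue to the next symbol.
Symbol c is a terminal. Add 'c' and stop.
FIRST(S c S) = { 'c' }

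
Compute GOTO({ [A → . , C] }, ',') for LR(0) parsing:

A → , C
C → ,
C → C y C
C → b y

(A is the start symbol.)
GOTO(I, ',') = CLOSURE({ [A → αX.β] : [A → α.Xβ] ∈ I, X = ',' })

Items with dot before ',', with the dot advanced:
  [A → . , C] → [A → , . C]
Closure of the advanced items:
  [A → , . C] has the dot before C: add [C → . ,], [C → . C y C], [C → . b y]

GOTO = { [A → , . C], [C → . ,], [C → . C y C], [C → . b y] }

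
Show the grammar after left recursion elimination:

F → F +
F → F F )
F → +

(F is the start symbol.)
F → + F'
F' → + F'
F' → F ) F'
F' → ε

F is directly left-recursive. The standard transformation for
  A → A α₁ | ... | A α_m | β₁ | ... | β_n
is
  A  → β₁ A' | ... | β_n A'
  A' → α₁ A' | ... | α_m A' | ε

F → + becomes F → + F'
F → F + becomes F' → + F'
F → F F ) becomes F' → F ) F'
Add F' → ε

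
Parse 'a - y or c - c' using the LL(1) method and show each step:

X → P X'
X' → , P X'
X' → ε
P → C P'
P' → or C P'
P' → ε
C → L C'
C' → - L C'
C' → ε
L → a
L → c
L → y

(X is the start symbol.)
LL(1) parsing maintains a stack (initially the start symbol over $) and the input. At each step: if the stack top is a terminal, match it against the current input token; if it is a non-terminal N, replace it with the RHS of M[N, lookahead] (the unique production whose predict set contains the lookahead).

Stack is shown with the top on the left.

Stack           Input             Action
----------------------------------------
X $             a - y or c - c $  output X → P X'
P X' $          a - y or c - c $  output P → C P'
C P' X' $       a - y or c - c $  output C → L C'
L C' P' X' $    a - y or c - c $  output L → a
a C' P' X' $    a - y or c - c $  match 'a'
C' P' X' $      - y or c - c $    output C' → - L C'
- L C' P' X' $  - y or c - c $    match '-'
L C' P' X' $    y or c - c $      output L → y
y C' P' X' $    y or c - c $      match 'y'
C' P' X' $      or c - c $        output C' → ε
P' X' $         or c - c $        output P' → or C P'
or C P' X' $    or c - c $        match 'or'
C P' X' $       c - c $           output C → L C'
L C' P' X' $    c - c $           output L → c
c C' P' X' $    c - c $           match 'c'
C' P' X' $      - c $             output C' → - L C'
- L C' P' X' $  - c $             match '-'
L C' P' X' $    c $               output L → c
c C' P' X' $    c $               match 'c'
C' P' X' $      $                 output C' → ε
P' X' $         $                 output P' → ε
X' $            $                 output X' → ε
$               $                 accept

The string is accepted.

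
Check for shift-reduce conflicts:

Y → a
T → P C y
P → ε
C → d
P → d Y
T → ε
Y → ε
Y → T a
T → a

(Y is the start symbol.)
Yes — I0: [P → .] vs [P → . d Y]; I5: [P → .] vs [P → . d Y]

A shift-reduce conflict occurs when an LR(0) state has both:
  - a complete (reduce) item [A → α .] (dot at the end), and
  - a shift item [B → β . c γ] (dot before a terminal).

Augment with Y' → Y and build the canonical LR(0) collection (I0 = CLOSURE({[Y' → . Y]}), then GOTO on every symbol after a dot until no new states appear). It has 11 states:
  I0: { [P → . d Y], [P → .], [T → . P C y], [T → . a], [T → .], [Y → . T a], [Y → . a], [Y → .], [Y' → . Y] }  — shift, 3 reduces
  I1: { [C → . d], [T → P . C y] }  — shift
  I2: { [Y → T . a] }  — shift
  I3: { [Y' → Y .] }  — accept
  I4: { [T → a .], [Y → a .] }  — 2 reduces
  I5: { [P → . d Y], [P → .], [P → d . Y], [T → . P C y], [T → . a], [T → .], [Y → . T a], [Y → . a], [Y → .] }  — shift, 3 reduces
  I6: { [P → d Y .] }  — reduce
  I7: { [Y → T a .] }  — reduce
  I8: { [T → P C . y] }  — shift
  I9: { [C → d .] }  — reduce
  I10: { [T → P C y .] }  — reduce

I0 contains reduce items [P → .], [T → .], [Y → .] and shift items [P → . d Y], [T → . a], [Y → . a] — shift-reduce conflict.
I5 contains reduce items [P → .], [T → .], [Y → .] and shift items [P → . d Y], [T → . a], [Y → . a] — shift-reduce conflict.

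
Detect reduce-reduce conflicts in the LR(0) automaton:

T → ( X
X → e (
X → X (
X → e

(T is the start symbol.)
Augment with T' → T and build the canonical LR(0) collection (I0 = CLOSURE({[T' → . T]}), then GOTO on every symbol after a dot until no new states appear). It has 7 states:
  I0: { [T → . ( X], [T' → . T] }  — shift
  I1: { [T → ( . X], [X → . X (], [X → . e (], [X → . e] }  — shift
  I2: { [T' → T .] }  — accept
  I3: { [T → ( X .], [X → X . (] }  — shift, reduce
  I4: { [X → e . (], [X → e .] }  — shift, reduce
  I5: { [X → e ( .] }  — reduce
  I6: { [X → X ( .] }  — reduce

No state contains more than one complete item.

Answer: No reduce-reduce conflicts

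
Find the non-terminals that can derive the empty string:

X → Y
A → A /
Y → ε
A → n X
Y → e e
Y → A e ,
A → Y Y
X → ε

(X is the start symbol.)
A non-terminal is nullable if it can derive ε (the empty string): either it has an ε-production, or it has a production whose right-hand side consists entirely of nullable non-terminals.

ε-productions: Y → ε, X → ε
So Y, X are immediately nullable.
A → Y Y: every symbol on the right is nullable, so A is nullable too.
Every non-terminal is now nullable.
Nullable = { 'A', 'X', 'Y' }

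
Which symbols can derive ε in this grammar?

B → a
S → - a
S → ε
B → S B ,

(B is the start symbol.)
ε-productions: S → ε
So S is immediately nullable.
No further non-terminal can be added: every production for the remaining non-terminals contains a terminal or a non-nullable non-terminal.
Nullable = { 'S' }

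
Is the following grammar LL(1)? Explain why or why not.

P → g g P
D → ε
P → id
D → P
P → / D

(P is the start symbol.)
A grammar is LL(1) if for each non-terminal N with multiple productions, the predict sets of those productions are pairwise disjoint, where PREDICT(N → α) = (FIRST(α) \ {ε}) ∪ (FOLLOW(N) if α ⇒* ε).

Relevant sets:
  FIRST(P) = { '/', 'g', 'id' }
  FOLLOW(D) = { $ }

For P:
  PREDICT(P → g g P) = { 'g' }
  PREDICT(P → id) = { 'id' }
  PREDICT(P → '/' D) = { '/' }
For D:
  PREDICT(D → ε) = { $ }
  PREDICT(D → P) = { '/', 'g', 'id' }

All predict sets are disjoint. The grammar IS LL(1).

Answer: Yes, the grammar is LL(1).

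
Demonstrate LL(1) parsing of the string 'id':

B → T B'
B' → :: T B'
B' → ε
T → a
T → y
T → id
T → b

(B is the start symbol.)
Stack is shown with the top on the left.

Stack    Input  Action
----------------------
B $      id $   output B → T B'
T B' $   id $   output T → id
id B' $  id $   match 'id'
B' $     $      output B' → ε
$        $      accept

The string is accepted.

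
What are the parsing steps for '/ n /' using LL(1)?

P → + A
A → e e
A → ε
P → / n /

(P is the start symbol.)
LL(1) parsing maintains a stack (initially the start symbol over $) and the input. At each step: if the stack top is a terminal, match it against the current input token; if it is a non-terminal N, replace it with the RHS of M[N, lookahead] (the unique production whose predict set contains the lookahead).

Stack is shown with the top on the left.

Stack    Input    Action
------------------------
P $      / n / $  output P → / n /
/ n / $  / n / $  match '/'
n / $    n / $    match 'n'
/ $      / $      match '/'
$        $        accept

The string is accepted.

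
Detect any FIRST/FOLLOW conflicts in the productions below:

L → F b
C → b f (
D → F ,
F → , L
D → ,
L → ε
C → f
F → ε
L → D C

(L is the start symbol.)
Yes. L → F b with FOLLOW(L) on { ',', 'b' }; L → D C with FOLLOW(L) on { ',' }; F → ',' L with FOLLOW(F) on { ',' }

Nullable non-terminals: F, L.
FIRST sets used below: FIRST(F) = { ',', ε }, FIRST(D) = { ',' }

F: nullable alternative(s) F → ε; FOLLOW(F) = { ',', 'b' }
  F → , L: FIRST \ {ε} = { ',' } — overlaps FOLLOW(F) on { ',' }: CONFLICT
  F → ε: FIRST \ {ε} = { } — this is the only nullable alternative, skip

L: nullable alternative(s) L → ε; FOLLOW(L) = { $, ',', 'b' }
  L → F b: FIRST \ {ε} = { ',', 'b' } — overlaps FOLLOW(L) on { ',', 'b' }: CONFLICT
  L → ε: FIRST \ {ε} = { } — this is the only nullable alternative, skip
  L → D C: FIRST \ {ε} = { ',' } — overlaps FOLLOW(L) on { ',' }: CONFLICT

C, D have no nullable alternative, so no FIRST/FOLLOW check is needed there.

So the grammar has 3 FIRST/FOLLOW conflicts (marked CONFLICT above).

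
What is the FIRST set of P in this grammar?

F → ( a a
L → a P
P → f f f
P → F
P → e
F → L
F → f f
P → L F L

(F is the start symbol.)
{ '(', 'a', 'e', 'f' }

FIRST sets of the other non-terminals involved (by the same procedure, iterated to a fixed point):
  FIRST(F) = { '(', 'a', 'f' }
  FIRST(L) = { 'a' }

From P → f f f:
  - f is a terminal: add 'f' and stop
From P → F:
  - F is a non-terminal: add FIRST(F) \ {ε} = { '(', 'a', 'f' }
    F is not nullable, so stop
From P → e:
  - e is a terminal: add 'e' and stop
From P → L F L:
  - L is a non-terminal: add FIRST(L) \ {ε} = { 'a' }
    L is not nullable, so stop

Collecting: FIRST(P) = { '(', 'a', 'e', 'f' }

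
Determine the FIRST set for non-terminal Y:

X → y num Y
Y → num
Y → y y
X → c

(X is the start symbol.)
{ 'num', 'y' }

To compute FIRST(Y), examine every production with Y on the left-hand side, reading each right-hand side left to right until a non-nullable symbol is reached.

From Y → num:
  - num is a terminal: add 'num' and stop
From Y → y y:
  - y is a terminal: add 'y' and stop

Collecting: FIRST(Y) = { 'num', 'y' }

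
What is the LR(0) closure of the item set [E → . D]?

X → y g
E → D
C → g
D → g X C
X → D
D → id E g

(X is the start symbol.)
{ [D → . g X C], [D → . id E g], [E → . D] }

Start with: [E → . D]
  [E → . D] has the dot before D: add [D → . g X C], [D → . id E g]
No further items can be added.

CLOSURE = { [D → . g X C], [D → . id E g], [E → . D] }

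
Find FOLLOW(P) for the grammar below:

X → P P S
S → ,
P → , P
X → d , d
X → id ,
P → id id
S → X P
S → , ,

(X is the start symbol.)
To compute FOLLOW(P), find every occurrence of P on a right-hand side N → α P β: add FIRST(β) \ {ε}, and if β is empty or nullable also add FOLLOW(N). Iterate to a fixed point.

In X → P P S: P is followed by P S, add FIRST(P S) \ {ε} = { ',', 'id' }
In X → P P S: P is followed by S, add FIRST(S) \ {ε} = { ',', 'd', 'id' }
In P → , P: P is at the end; this adds FOLLOW(P) to itself — nothing new
In S → X P: P is at the end, add FOLLOW(S)

The FOLLOW sets referred to above (computed the same way, to a fixed point):
  FOLLOW(S) = { $, ',', 'id' }

Taking the union: FOLLOW(P) = { $, ',', 'd', 'id' }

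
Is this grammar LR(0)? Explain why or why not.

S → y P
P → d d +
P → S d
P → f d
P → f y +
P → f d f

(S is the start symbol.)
No. Shift-reduce conflict between [P → f d .] and [P → f d . f]

A grammar is LR(0) if no state in the canonical LR(0) collection has:
  - both a shift item (dot before a terminal) and a complete item (shift-reduce conflict), or
  - two or more complete items (reduce-reduce conflict; the accept item [S' → S .] counts as a complete item here).

Augment with S' → S and build the canonical LR(0) collection (I0 = CLOSURE({[S' → . S]}), then GOTO on every symbol after a dot until no new states appear). It has 14 states:
  I0: { [S → . y P], [S' → . S] }  — shift
  I1: { [S' → S .] }  — accept
  I2: { [P → . S d], [P → . d d +], [P → . f d f], [P → . f d], [P → . f y +], [S → . y P], [S → y . P] }  — shift
  I3: { [S → y P .] }  — reduce
  I4: { [P → S . d] }  — shift
  I5: { [P → d . d +] }  — shift
  I6: { [P → f . d f], [P → f . d], [P → f . y +] }  — shift
  I7: { [P → f d . f], [P → f d .] }  — shift, reduce
  I8: { [P → f y . +] }  — shift
  I9: { [P → f y + .] }  — reduce
  I10: { [P → f d f .] }  — reduce
  I11: { [P → d d . +] }  — shift
  I12: { [P → d d + .] }  — reduce
  I13: { [P → S d .] }  — reduce

Conflict in state I7:
  Shift-reduce conflict between [P → f d .] and [P → f d . f]
So the grammar is NOT LR(0).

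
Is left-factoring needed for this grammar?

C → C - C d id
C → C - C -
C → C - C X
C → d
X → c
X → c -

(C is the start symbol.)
Yes, C has productions with common prefix 'C - C'; X has productions with common prefix 'c'

Left-factoring is needed when two productions for the same non-terminal
share a common prefix on the right-hand side.

Productions for C:
  C → C - C d id
  C → C - C -
  C → C - C X
  C → d
Productions for X:
  X → c
  X → c -

Found common prefix 'C - C' in productions for C
Found common prefix 'c' in productions for X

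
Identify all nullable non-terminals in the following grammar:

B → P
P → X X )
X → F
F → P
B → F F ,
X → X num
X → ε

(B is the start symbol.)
{ 'X' }

A non-terminal is nullable if it can derive ε (the empty string): either it has an ε-production, or it has a production whose right-hand side consists entirely of nullable non-terminals.

ε-productions: X → ε
So X is immediately nullable.
No further non-terminal can be added: every production for the remaining non-terminals contains a terminal or a non-nullable non-terminal.
Nullable = { 'X' }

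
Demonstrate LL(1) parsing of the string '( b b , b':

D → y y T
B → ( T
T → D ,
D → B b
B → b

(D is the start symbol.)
Stack is shown with the top on the left.

Stack      Input        Action
------------------------------
D $        ( b b , b $  output D → B b
B b $      ( b b , b $  output B → ( T
( T b $    ( b b , b $  match '('
T b $      b b , b $    output T → D ,
D , b $    b b , b $    output D → B b
B b , b $  b b , b $    output B → b
b b , b $  b b , b $    match 'b'
b , b $    b , b $      match 'b'
, b $      , b $        match ','
b $        b $          match 'b'
$          $            accept

The string is accepted.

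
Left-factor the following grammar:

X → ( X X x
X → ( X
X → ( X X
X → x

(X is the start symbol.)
Left-factoring transforms A → αβ₁ | αβ₂ into A → αA' and A' → β₁ | β₂
(α is the longest common prefix among the alternatives). Repeat until
no nonterminal has two alternatives with a common prefix.

Round 1: X has alternatives sharing prefix '( X'. Introduce X': X → ( X X'
  Add: X' → X x
  Add: X' → ε
  Add: X' → X

Round 2: X' has alternatives sharing prefix 'X'. Introduce X'': X' → X X''
  Add: X'' → x
  Add: X'' → ε

No remaining common prefixes — done.

Resulting grammar:
X → ( X X'
X' → X X''
X'' → x
X'' → ε
X' → ε
X → x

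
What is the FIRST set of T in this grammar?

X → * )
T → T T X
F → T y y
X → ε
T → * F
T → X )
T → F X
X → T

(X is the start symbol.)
To compute FIRST(T), examine every production with T on the left-hand side, reading each right-hand side left to right until a non-nullable symbol is reached.

FIRST sets of the other non-terminals involved (by the same procedure, iterated to a fixed point):
  FIRST(X) = { ')', '*', ε }
  FIRST(F) = { ')', '*' }

From T → T T X:
  - T is the symbol being defined: contributes nothing new
    T is not nullable, so stop
From T → * F:
  - '*' is a terminal: add '*' and stop
From T → X ):
  - X is a non-terminal: add FIRST(X) \ {ε} = { ')', '*' }
    X is nullable, so continue to the next symbol
  - ')' is a terminal: add ')' and stop
From T → F X:
  - F is a non-terminal: add FIRST(F) \ {ε} = { ')', '*' }
    F is not nullable, so stop

Collecting: FIRST(T) = { ')', '*' }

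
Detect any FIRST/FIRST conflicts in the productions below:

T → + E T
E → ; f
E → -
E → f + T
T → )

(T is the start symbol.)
No FIRST/FIRST conflicts.

Productions for T:
  T → + E T: FIRST = { '+' }
  T → ): FIRST = { ')' }
Productions for E:
  E → ; f: FIRST = { ';' }
  E → -: FIRST = { '-' }
  E → f + T: FIRST = { 'f' }

All alternatives of each non-terminal have pairwise disjoint FIRST sets.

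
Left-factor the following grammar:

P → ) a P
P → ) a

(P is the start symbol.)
Left-factoring transforms A → αβ₁ | αβ₂ into A → αA' and A' → β₁ | β₂
(α is the longest common prefix among the alternatives). Repeat until
no nonterminal has two alternatives with a common prefix.

Round 1: P has alternatives sharing prefix ') a'. Introduce P': P → ) a P'
  Add: P' → P
  Add: P' → ε

No remaining common prefixes — done.

Resulting grammar:
P → ) a P'
P' → P
P' → ε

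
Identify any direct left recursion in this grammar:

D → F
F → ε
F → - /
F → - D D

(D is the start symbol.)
No direct left recursion

Direct left recursion occurs when N → N α for some non-terminal N (the right-hand side begins with the left-hand side itself).

D → F: starts with F
F → ε: starts with ε
F → - /: starts with '-'
F → - D D: starts with '-'

No direct left recursion found.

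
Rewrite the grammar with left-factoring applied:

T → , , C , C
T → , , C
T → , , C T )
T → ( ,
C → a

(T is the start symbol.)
Left-factoring transforms A → αβ₁ | αβ₂ into A → αA' and A' → β₁ | β₂
(α is the longest common prefix among the alternatives). Repeat until
no nonterminal has two alternatives with a common prefix.

Round 1: T has alternatives sharing prefix ', , C'. Introduce T': T → , , C T'
  Add: T' → , C
  Add: T' → ε
  Add: T' → T )

No remaining common prefixes — done.

Resulting grammar:
T → , , C T'
T' → , C
T' → ε
T' → T )
T → ( ,
C → a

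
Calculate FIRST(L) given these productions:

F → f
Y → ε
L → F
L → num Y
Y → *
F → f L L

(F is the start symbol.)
{ 'f', 'num' }

To compute FIRST(L), examine every production with L on the left-hand side, reading each right-hand side left to right until a non-nullable symbol is reached.

FIRST sets of the other non-terminals involved (by the same procedure, iterated to a fixed point):
  FIRST(F) = { 'f' }

From L → F:
  - F is a non-terminal: add FIRST(F) \ {ε} = { 'f' }
    F is not nullable, so stop
From L → num Y:
  - num is a terminal: add 'num' and stop

Collecting: FIRST(L) = { 'f', 'num' }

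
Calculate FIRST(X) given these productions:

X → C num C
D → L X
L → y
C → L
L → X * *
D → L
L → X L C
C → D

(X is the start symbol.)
FIRST sets of the other non-terminals involved (by the same procedure, iterated to a fixed point):
  FIRST(C) = { 'y' }

From X → C num C:
  - C is a non-terminal: add FIRST(C) \ {ε} = { 'y' }
    C is not nullable, so stop

Collecting: FIRST(X) = { 'y' }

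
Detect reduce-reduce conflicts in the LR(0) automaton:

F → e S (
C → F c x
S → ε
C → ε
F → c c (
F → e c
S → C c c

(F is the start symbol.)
Yes — I3: [C → .] vs [S → .]

Augment with F' → F and build the canonical LR(0) collection (I0 = CLOSURE({[F' → . F]}), then GOTO on every symbol after a dot until no new states appear). It has 15 states:
  I0: { [F → . c c (], [F → . e S (], [F → . e c], [F' → . F] }  — shift
  I1: { [F' → F .] }  — accept
  I2: { [F → c . c (] }  — shift
  I3: { [C → . F c x], [C → .], [F → . c c (], [F → . e S (], [F → . e c], [F → e . S (], [F → e . c], [S → . C c c], [S → .] }  — shift, 2 reduces
  I4: { [S → C . c c] }  — shift
  I5: { [C → F . c x] }  — shift
  I6: { [F → e S . (] }  — shift
  I7: { [F → c . c (], [F → e c .] }  — shift, reduce
  I8: { [F → c c . (] }  — shift
  I9: { [F → c c ( .] }  — reduce
  I10: { [F → e S ( .] }  — reduce
  I11: { [C → F c . x] }  — shift
  I12: { [C → F c x .] }  — reduce
  I13: { [S → C c . c] }  — shift
  I14: { [S → C c c .] }  — reduce

I3 contains complete items [C → .], [S → .] — reduce-reduce conflict.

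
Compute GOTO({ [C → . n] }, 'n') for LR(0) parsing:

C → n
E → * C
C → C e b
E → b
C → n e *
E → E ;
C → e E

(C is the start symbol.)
{ [C → n .] }

GOTO(I, 'n') = CLOSURE({ [A → αX.β] : [A → α.Xβ] ∈ I, X = 'n' })

Items with dot before 'n', with the dot advanced:
  [C → . n] → [C → n .]
Closure adds nothing (no advanced item has the dot before a non-terminal).

GOTO = { [C → n .] }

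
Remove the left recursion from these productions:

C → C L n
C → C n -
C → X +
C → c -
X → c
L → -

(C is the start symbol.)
C → X + C'
C → c - C'
C' → L n C'
C' → n - C'
C' → ε
X → c
L → -

C is directly left-recursive. The standard transformation for
  A → A α₁ | ... | A α_m | β₁ | ... | β_n
is
  A  → β₁ A' | ... | β_n A'
  A' → α₁ A' | ... | α_m A' | ε

C → X + becomes C → X + C'
C → c - becomes C → c - C'
C → C L n becomes C' → L n C'
C → C n - becomes C' → n - C'
Add C' → ε

Productions for other non-terminals are unchanged:
  X → c
  L → -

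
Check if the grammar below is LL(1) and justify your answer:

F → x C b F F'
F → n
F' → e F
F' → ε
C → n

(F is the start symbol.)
A grammar is LL(1) if for each non-terminal N with multiple productions, the predict sets of those productions are pairwise disjoint, where PREDICT(N → α) = (FIRST(α) \ {ε}) ∪ (FOLLOW(N) if α ⇒* ε).

Relevant sets:
  FOLLOW(F') = { $, 'e' }

For F:
  PREDICT(F → x C b F F') = { 'x' }
  PREDICT(F → n) = { 'n' }
For F':
  PREDICT(F' → e F) = { 'e' }
  PREDICT(F' → ε) = { $, 'e' }
C has a single production, so nothing to check there.

Conflict found: Predict set conflict for F': { 'e' }
The grammar is NOT LL(1).

Answer: No. Predict set conflict for F': { 'e' }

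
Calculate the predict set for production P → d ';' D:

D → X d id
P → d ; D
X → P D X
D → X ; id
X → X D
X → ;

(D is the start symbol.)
{ 'd' }

PREDICT(P → d ';' D) = (FIRST(RHS) \ {ε}) ∪ (FOLLOW(P) if ε ∈ FIRST(RHS), i.e. RHS ⇒* ε)
FIRST(d ';' D) = { 'd' }
ε ∉ FIRST(d ';' D), so FOLLOW(P) is not added.
PREDICT(P → d ';' D) = { 'd' }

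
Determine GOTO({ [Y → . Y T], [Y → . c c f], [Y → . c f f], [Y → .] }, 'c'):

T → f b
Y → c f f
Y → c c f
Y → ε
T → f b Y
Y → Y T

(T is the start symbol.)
GOTO(I, 'c') = CLOSURE({ [A → αX.β] : [A → α.Xβ] ∈ I, X = 'c' })

Items with dot before 'c', with the dot advanced:
  [Y → . c c f] → [Y → c . c f]
  [Y → . c f f] → [Y → c . f f]
Closure adds nothing (no advanced item has the dot before a non-terminal).

GOTO = { [Y → c . c f], [Y → c . f f] }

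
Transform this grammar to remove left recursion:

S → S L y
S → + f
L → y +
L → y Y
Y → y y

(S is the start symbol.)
S is directly left-recursive. The standard transformation for
  A → A α₁ | ... | A α_m | β₁ | ... | β_n
is
  A  → β₁ A' | ... | β_n A'
  A' → α₁ A' | ... | α_m A' | ε

S → + f becomes S → + f S'
S → S L y becomes S' → L y S'
Add S' → ε

Productions for other non-terminals are unchanged:
  L → y +
  L → y Y
  Y → y y

Resulting grammar:
S → + f S'
S' → L y S'
S' → ε
L → y +
L → y Y
Y → y y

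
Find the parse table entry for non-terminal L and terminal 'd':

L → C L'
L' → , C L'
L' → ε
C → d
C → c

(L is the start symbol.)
To find M[L, 'd'], we find productions for L where 'd' is in the predict set (PREDICT(N → α) = (FIRST(α) \ {ε}) ∪ (FOLLOW(N) if α ⇒* ε)).

Relevant sets:
  FIRST(C) = { 'c', 'd' }

L → C L': PREDICT = { 'c', 'd' }
  'd' is in predict set, so this production goes in M[L, 'd']

M[L, 'd'] = L → C L'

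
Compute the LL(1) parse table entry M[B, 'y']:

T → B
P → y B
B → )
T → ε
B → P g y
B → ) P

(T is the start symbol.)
B → P g y

To find M[B, 'y'], we find productions for B where 'y' is in the predict set (PREDICT(N → α) = (FIRST(α) \ {ε}) ∪ (FOLLOW(N) if α ⇒* ε)).

Relevant sets:
  FIRST(P) = { 'y' }

B → ): PREDICT = { ')' }
B → P g y: PREDICT = { 'y' }
  'y' is in predict set, so this production goes in M[B, 'y']
B → ) P: PREDICT = { ')' }

M[B, 'y'] = B → P g y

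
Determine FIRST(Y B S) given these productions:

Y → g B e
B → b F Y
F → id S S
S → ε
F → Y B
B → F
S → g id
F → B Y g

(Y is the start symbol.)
FIRST sets of the non-terminals involved (from the grammar, by fixed-point iteration):
  FIRST(Y) = { 'g' }

To compute FIRST(Y B S), process the symbols left to right:
Symbol Y is a non-terminal. Add FIRST(Y) \ {ε} = { 'g' }
Y is not nullable (ε ∉ FIRST(Y)), so stop here.
FIRST(Y B S) = { 'g' }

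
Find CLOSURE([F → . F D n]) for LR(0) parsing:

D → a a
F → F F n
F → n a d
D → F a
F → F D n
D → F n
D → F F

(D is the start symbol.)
{ [F → . F D n], [F → . F F n], [F → . n a d] }

To compute CLOSURE, for each item [A → α.Bβ] where B is a non-terminal, add [B → .γ] for all productions B → γ; repeat for the newly added items until nothing changes.

Start with: [F → . F D n]
  [F → . F D n] has the dot before F: add [F → . F F n], [F → . n a d]
No further items can be added.

CLOSURE = { [F → . F D n], [F → . F F n], [F → . n a d] }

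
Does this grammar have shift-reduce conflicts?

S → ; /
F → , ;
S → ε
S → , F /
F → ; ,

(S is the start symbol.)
Yes — I0: [S → .] vs [S → . , F /]

A shift-reduce conflict occurs when an LR(0) state has both:
  - a complete (reduce) item [A → α .] (dot at the end), and
  - a shift item [B → β . c γ] (dot before a terminal).

Augment with S' → S and build the canonical LR(0) collection (I0 = CLOSURE({[S' → . S]}), then GOTO on every symbol after a dot until no new states appear). It has 11 states:
  I0: { [S → . , F /], [S → . ; /], [S → .], [S' → . S] }  — shift, reduce
  I1: { [F → . , ;], [F → . ; ,], [S → , . F /] }  — shift
  I2: { [S → ; . /] }  — shift
  I3: { [S' → S .] }  — accept
  I4: { [S → ; / .] }  — reduce
  I5: { [F → , . ;] }  — shift
  I6: { [F → ; . ,] }  — shift
  I7: { [S → , F . /] }  — shift
  I8: { [S → , F / .] }  — reduce
  I9: { [F → ; , .] }  — reduce
  I10: { [F → , ; .] }  — reduce

I0 contains reduce item [S → .] and shift items [S → . , F /], [S → . ; /] — shift-reduce conflict.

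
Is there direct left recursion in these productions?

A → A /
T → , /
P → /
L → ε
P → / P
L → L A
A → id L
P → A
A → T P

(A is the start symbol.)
Direct left recursion occurs when N → N α for some non-terminal N (the right-hand side begins with the left-hand side itself).

A → A /: LEFT RECURSIVE (starts with A)
T → , /: starts with ','
P → /: starts with '/'
L → ε: starts with ε
P → / P: starts with '/'
L → L A: LEFT RECURSIVE (starts with L)
A → id L: starts with id
P → A: starts with A
A → T P: starts with T

The grammar has direct left recursion on: A, L.

Answer: Yes, A, L are left-recursive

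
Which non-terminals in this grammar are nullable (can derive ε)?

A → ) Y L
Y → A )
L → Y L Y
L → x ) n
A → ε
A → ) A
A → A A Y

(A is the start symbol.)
A non-terminal is nullable if it can derive ε (the empty string): either it has an ε-production, or it has a production whose right-hand side consists entirely of nullable non-terminals.

ε-productions: A → ε
So A is immediately nullable.
No further non-terminal can be added: every production for the remaining non-terminals contains a terminal or a non-nullable non-terminal.
Nullable = { 'A' }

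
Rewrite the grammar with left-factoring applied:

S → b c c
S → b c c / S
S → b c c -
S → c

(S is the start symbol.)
S → b c c S'
S' → ε
S' → / S
S' → -
S → c

Left-factoring transforms A → αβ₁ | αβ₂ into A → αA' and A' → β₁ | β₂
(α is the longest common prefix among the alternatives). Repeat until
no nonterminal has two alternatives with a common prefix.

Round 1: S has alternatives sharing prefix 'b c c'. Introduce S': S → b c c S'
  Add: S' → ε
  Add: S' → / S
  Add: S' → -

No remaining common prefixes — done.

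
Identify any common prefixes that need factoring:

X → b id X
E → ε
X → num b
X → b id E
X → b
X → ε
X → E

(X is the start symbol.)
Yes, X has productions with common prefix 'b'

Left-factoring is needed when two productions for the same non-terminal
share a common prefix on the right-hand side.

Productions for X:
  X → b id X
  X → num b
  X → b id E
  X → b
  X → ε
  X → E

Found common prefix 'b' in productions for X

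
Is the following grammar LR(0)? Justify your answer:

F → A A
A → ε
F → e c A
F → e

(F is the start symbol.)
Augment with F' → F and build the canonical LR(0) collection (I0 = CLOSURE({[F' → . F]}), then GOTO on every symbol after a dot until no new states appear). It has 7 states:
  I0: { [A → .], [F → . A A], [F → . e c A], [F → . e], [F' → . F] }  — shift, reduce
  I1: { [A → .], [F → A . A] }  — reduce
  I2: { [F' → F .] }  — accept
  I3: { [F → e . c A], [F → e .] }  — shift, reduce
  I4: { [A → .], [F → e c . A] }  — reduce
  I5: { [F → e c A .] }  — reduce
  I6: { [F → A A .] }  — reduce

Conflict in state I0:
  Shift-reduce conflict between [A → .] and [F → . e]
So the grammar is NOT LR(0).

Answer: No. Shift-reduce conflict between [A → .] and [F → . e]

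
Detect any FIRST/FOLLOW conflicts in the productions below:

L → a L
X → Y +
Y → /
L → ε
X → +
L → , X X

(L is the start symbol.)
No FIRST/FOLLOW conflicts.

A FIRST/FOLLOW conflict occurs when a non-terminal N has a nullable alternative N → β (β ⇒* ε) and another alternative N → α with FIRST(α) ∩ FOLLOW(N) ≠ ∅: on such a lookahead the parser cannot decide between expanding α and letting N vanish via β.

Nullable non-terminals: L.

L: nullable alternative(s) L → ε; FOLLOW(L) = { $ }
  L → a L: FIRST \ {ε} = { 'a' } — disjoint from FOLLOW(L)
  L → ε: FIRST \ {ε} = { } — this is the only nullable alternative, skip
  L → , X X: FIRST \ {ε} = { ',' } — disjoint from FOLLOW(L)

X, Y have no nullable alternative, so no FIRST/FOLLOW check is needed there.

No FIRST/FOLLOW conflicts found.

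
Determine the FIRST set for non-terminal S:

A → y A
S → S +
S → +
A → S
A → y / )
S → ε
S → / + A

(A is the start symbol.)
{ '+', '/', ε }

To compute FIRST(S), examine every production with S on the left-hand side, reading each right-hand side left to right until a non-nullable symbol is reached.

From S → S +:
  - S is the symbol being defined: contributes nothing new
    S is nullable, so continue to the next symbol
  - '+' is a terminal: add '+' and stop
From S → +:
  - '+' is a terminal: add '+' and stop
From S → ε:
  - ε-production, so ε ∈ FIRST(S)
From S → / + A:
  - '/' is a terminal: add '/' and stop

Collecting: FIRST(S) = { '+', '/', ε }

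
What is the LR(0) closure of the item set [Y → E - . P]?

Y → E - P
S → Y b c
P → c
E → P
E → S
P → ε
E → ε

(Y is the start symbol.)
To compute CLOSURE, for each item [A → α.Bβ] where B is a non-terminal, add [B → .γ] for all productions B → γ; repeat for the newly added items until nothing changes.

Start with: [Y → E - . P]
  [Y → E - . P] has the dot before P: add [P → . c], [P → .]
No further items can be added.

CLOSURE = { [P → . c], [P → .], [Y → E - . P] }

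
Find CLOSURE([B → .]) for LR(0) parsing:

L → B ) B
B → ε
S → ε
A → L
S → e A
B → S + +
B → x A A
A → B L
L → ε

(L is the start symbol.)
{ [B → .] }

To compute CLOSURE, for each item [A → α.Bβ] where B is a non-terminal, add [B → .γ] for all productions B → γ; repeat for the newly added items until nothing changes.

Start with: [B → .]
The dot is at the end, so nothing is added.

CLOSURE = { [B → .] }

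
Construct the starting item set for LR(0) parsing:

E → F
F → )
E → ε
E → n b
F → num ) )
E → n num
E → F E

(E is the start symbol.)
{ [E → . F E], [E → . F], [E → . n b], [E → . n num], [E → .], [E' → . E], [F → . )], [F → . num ) )] }

First, augment the grammar with E' → E
I₀ = CLOSURE({ [E' → . E] }):
  [E' → . E] has the dot before E: add [E → . F], [E → .], [E → . n b], [E → . n num], [E → . F E]
  [E → . F] has the dot before F: add [F → . )], [F → . num ) )]
No further items can be added.

I₀ = { [E → . F E], [E → . F], [E → . n b], [E → . n num], [E → .], [E' → . E], [F → . )], [F → . num ) )] }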